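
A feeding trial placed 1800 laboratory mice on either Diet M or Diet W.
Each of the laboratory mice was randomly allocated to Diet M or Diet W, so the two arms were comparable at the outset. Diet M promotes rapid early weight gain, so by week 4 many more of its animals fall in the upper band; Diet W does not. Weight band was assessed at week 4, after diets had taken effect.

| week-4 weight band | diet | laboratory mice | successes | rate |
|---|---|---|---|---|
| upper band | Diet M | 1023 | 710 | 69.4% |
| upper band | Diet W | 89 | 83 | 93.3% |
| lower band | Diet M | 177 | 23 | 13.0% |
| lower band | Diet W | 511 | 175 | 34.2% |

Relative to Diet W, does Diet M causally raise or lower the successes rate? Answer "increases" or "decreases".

Diet W is higher inside every week-4 weight band stratum but Diet M is higher in aggregate. Whether to stratify depends on how week-4 weight band relates to the diet.
Because the diet influences week-4 weight band, week-4 weight band is a post-treatment mediator, not a confounder. Stratifying on it would bias the estimate; the causal effect is the crude pooled difference.
Pooled: Diet M 61.1% vs Diet W 43.0%; Diet M is higher overall.

increases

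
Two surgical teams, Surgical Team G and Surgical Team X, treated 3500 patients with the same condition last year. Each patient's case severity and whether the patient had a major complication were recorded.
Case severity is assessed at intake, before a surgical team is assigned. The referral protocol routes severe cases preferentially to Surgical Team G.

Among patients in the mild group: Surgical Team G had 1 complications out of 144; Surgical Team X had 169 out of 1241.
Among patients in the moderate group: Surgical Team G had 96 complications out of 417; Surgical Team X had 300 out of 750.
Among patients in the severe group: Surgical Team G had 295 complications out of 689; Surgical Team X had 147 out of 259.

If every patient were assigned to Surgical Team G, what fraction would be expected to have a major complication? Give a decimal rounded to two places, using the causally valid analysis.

Surgical Team G is lower inside every case severity stratum but Surgical Team X is lower in aggregate. Whether to stratify depends on how case severity relates to the surgical team.
Case severity differs across surgical teams for reasons unrelated to any effect of the surgical team itself, and it separately predicts the outcome — a classic confounder. We must compare within case severity levels.
Standardising Surgical Team G to the population case severity mix: 0.396·1/144 + 0.333·96/417 + 0.271·295/689 = 0.195.

0.20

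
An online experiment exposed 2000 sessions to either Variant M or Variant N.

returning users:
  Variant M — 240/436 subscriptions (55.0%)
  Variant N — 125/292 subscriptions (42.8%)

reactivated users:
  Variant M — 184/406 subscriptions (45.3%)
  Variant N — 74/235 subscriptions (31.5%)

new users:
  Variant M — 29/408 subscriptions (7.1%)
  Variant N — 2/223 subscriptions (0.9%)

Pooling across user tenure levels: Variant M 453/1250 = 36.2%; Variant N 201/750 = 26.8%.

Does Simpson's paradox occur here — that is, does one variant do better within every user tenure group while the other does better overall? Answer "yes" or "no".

no

Within each user tenure level (returning users 55.0% vs 42.8%; reactivated users 45.3% vs 31.5%; new users 7.1% vs 0.9%), Variant M has the higher rate every time. Pooled: 36.2% vs 26.8% — Variant M has the higher rate overall. They agree.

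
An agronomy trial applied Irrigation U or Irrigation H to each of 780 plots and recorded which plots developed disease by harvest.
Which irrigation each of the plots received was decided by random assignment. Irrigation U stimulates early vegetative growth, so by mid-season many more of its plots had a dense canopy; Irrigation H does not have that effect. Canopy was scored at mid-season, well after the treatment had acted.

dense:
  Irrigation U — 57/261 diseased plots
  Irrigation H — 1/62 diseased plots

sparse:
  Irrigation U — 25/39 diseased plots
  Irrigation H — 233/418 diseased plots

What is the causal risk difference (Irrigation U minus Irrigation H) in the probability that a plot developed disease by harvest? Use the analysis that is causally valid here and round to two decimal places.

The distribution of mid-season canopy is itself part of what the irrigation does — it is an intermediate outcome. Holding it fixed would remove that part of the effect; the total effect is the pooled difference.
The causal difference is the pooled difference: 0.273 − 0.487 = -0.214.

-0.21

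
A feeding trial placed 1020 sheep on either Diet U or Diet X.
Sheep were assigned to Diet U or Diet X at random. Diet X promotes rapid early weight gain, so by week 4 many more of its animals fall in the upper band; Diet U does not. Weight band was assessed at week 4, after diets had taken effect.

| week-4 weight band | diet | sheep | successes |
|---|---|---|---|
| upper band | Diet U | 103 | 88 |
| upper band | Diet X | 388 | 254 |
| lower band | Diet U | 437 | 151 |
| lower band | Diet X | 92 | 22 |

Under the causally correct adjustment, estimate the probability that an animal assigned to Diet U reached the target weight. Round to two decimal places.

The distribution of week-4 weight band is itself part of what the diet does — it is an intermediate outcome. Holding it fixed would remove that part of the effect; the total effect is the pooled difference.
So P(outcome | do(Diet U)) is just the pooled rate for Diet U: 239/540 = 0.443.

0.44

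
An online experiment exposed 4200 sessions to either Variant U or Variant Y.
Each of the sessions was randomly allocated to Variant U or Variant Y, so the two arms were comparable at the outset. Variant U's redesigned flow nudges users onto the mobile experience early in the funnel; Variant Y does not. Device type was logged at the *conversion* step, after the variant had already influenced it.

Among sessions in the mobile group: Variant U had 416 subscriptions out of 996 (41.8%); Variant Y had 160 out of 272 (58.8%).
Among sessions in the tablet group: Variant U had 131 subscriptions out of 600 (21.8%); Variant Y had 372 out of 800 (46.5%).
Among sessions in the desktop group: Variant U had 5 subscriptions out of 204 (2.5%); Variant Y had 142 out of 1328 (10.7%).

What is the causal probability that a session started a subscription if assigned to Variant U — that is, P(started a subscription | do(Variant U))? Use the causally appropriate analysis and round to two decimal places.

The distribution of device type is itself part of what the variant does — it is an intermediate outcome. Holding it fixed would remove that part of the effect; the total effect is the pooled difference.
So P(outcome | do(Variant U)) is just the pooled rate for Variant U: 552/1800 = 0.307.

0.31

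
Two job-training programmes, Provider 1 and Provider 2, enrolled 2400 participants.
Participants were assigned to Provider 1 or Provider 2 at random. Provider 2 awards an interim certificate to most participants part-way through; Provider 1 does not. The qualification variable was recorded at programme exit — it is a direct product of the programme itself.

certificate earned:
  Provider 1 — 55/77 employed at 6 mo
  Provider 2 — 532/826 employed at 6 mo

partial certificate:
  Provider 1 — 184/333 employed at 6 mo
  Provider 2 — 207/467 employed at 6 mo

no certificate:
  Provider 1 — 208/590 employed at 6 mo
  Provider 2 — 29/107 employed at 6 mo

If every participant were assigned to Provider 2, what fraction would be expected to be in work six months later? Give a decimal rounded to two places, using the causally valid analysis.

0.55

Provider 1 is higher inside every qualification attained during the programme stratum but Provider 2 is higher in aggregate. Whether to stratify depends on how qualification attained during the programme relates to the programme.
Qualification attained during the programme here is a post-treatment variable shaped by the programme; conditioning on it would introduce bias rather than remove it. The overall comparison is the causal one.
So P(outcome | do(Provider 2)) is just the pooled rate for Provider 2: 768/1400 = 0.549.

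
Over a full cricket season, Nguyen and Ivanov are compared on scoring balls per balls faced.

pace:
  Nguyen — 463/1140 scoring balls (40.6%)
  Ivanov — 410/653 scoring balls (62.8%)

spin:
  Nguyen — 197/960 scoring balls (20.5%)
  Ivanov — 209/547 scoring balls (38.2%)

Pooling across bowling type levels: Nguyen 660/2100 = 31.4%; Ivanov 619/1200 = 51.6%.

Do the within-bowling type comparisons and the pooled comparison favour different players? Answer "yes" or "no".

Within each bowling type level (pace 40.6% vs 62.8%; spin 20.5% vs 38.2%), Ivanov has the higher rate every time. Pooled: 31.4% vs 51.6% — Ivanov has the higher rate overall. They agree.

no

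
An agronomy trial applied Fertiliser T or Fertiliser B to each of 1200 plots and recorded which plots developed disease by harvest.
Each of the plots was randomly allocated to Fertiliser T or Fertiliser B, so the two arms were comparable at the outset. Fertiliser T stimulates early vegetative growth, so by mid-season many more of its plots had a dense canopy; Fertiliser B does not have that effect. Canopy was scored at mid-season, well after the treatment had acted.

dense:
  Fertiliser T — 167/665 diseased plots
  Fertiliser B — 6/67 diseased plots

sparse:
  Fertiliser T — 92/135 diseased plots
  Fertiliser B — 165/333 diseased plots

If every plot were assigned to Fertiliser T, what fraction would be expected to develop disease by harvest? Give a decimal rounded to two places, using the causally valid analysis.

Mid-season canopy here is a post-treatment variable shaped by the fertiliser; conditioning on it would introduce bias rather than remove it. The overall comparison is the causal one.
So P(outcome | do(Fertiliser T)) is just the pooled rate for Fertiliser T: 259/800 = 0.324.

0.32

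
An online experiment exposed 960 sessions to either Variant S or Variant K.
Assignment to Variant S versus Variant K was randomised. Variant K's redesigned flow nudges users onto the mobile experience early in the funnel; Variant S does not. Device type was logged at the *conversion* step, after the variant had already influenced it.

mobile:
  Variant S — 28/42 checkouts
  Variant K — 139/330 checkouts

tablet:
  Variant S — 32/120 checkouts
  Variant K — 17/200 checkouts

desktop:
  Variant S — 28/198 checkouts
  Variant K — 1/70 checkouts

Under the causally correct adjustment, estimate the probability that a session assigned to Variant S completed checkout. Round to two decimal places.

0.24

The device type-specific comparison favours Variant S throughout, but the pooled figures favour Variant K. The question is whether to condition on device type.
Because the variant influences device type, device type is a post-treatment mediator, not a confounder. Stratifying on it would bias the estimate; the causal effect is the crude pooled difference.
So P(outcome | do(Variant S)) is just the pooled rate for Variant S: 88/360 = 0.244.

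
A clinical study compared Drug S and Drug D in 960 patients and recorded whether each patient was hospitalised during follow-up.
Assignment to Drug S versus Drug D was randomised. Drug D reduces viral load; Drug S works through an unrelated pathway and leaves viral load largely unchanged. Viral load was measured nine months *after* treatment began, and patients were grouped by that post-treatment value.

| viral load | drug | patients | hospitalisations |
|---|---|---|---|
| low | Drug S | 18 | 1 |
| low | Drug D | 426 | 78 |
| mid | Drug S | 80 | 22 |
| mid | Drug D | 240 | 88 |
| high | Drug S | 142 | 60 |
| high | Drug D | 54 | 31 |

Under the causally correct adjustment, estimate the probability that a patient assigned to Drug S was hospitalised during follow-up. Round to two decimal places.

The viral load-specific comparison favours Drug S throughout, but the pooled figures favour Drug D. The question is whether to condition on viral load.
Because the drug influences viral load, viral load is a post-treatment mediator, not a confounder. Stratifying on it would bias the estimate; the causal effect is the crude pooled difference.
So P(outcome | do(Drug S)) is just the pooled rate for Drug S: 83/240 = 0.346.

0.35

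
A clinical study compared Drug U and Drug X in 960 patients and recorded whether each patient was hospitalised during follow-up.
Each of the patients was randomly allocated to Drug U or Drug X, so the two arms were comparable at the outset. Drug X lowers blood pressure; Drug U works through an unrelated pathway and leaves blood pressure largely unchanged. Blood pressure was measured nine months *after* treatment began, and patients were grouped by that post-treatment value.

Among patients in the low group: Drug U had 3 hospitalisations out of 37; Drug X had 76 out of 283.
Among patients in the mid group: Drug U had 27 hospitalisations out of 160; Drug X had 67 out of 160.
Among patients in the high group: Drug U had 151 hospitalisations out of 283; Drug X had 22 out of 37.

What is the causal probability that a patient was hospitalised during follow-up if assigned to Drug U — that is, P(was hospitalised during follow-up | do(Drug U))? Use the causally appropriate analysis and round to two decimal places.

The stratified and pooled comparisons disagree (Drug U wins within each blood pressure; Drug X wins overall), so the answer turns on the causal role of blood pressure.
The distribution of blood pressure is itself part of what the drug does — it is an intermediate outcome. Holding it fixed would remove that part of the effect; the total effect is the pooled difference.
So P(outcome | do(Drug U)) is just the pooled rate for Drug U: 181/480 = 0.377.

0.38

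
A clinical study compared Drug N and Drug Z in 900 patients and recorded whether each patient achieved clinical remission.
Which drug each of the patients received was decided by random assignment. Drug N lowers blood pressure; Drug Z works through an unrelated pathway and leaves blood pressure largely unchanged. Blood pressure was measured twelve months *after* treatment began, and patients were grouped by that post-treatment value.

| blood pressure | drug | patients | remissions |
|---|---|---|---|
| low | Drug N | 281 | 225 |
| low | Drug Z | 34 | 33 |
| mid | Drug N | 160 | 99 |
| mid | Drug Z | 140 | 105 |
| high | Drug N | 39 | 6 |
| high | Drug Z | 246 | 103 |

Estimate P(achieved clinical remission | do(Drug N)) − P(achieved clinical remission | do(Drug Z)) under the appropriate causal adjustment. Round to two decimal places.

Blood pressure is recorded after the drug and is itself shifted by it — it sits on the causal path from drug to outcome. Conditioning on a mediator would strip out part of the effect we want; the pooled comparison gives the total causal effect.
The causal difference is the pooled difference: 0.688 − 0.574 = +0.114.

+0.11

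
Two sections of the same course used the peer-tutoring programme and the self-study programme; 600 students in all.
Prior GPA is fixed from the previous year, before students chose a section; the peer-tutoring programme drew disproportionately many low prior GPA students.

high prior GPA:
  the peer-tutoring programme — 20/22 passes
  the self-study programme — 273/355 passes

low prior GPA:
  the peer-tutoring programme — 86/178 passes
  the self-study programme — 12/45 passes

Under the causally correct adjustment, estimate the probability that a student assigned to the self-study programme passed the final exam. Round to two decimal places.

Since prior GPA band is a pre-existing factor (not a product of the teaching method) and it affects the outcome on its own, it is a confounder. The stratified rates, not the pooled rate, identify the causal effect.
Standardising the self-study programme to the population prior GPA band mix: 0.628·273/355 + 0.372·12/45 = 0.582.

0.58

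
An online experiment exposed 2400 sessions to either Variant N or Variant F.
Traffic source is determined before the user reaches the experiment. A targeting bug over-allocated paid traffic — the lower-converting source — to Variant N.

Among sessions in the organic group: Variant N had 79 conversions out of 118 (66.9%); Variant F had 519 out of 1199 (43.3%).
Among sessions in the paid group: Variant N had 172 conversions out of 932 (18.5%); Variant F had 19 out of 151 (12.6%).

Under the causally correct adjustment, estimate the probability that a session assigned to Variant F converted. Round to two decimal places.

The traffic source-specific comparison favours Variant N throughout, but the pooled figures favour Variant F. The question is whether to condition on traffic source.
The imbalance in traffic source arose from how sessions were allocated, not from anything the variant did; and traffic source independently affects the outcome. The pooled gap is confounded — condition on traffic source.
Standardising Variant F to the population traffic source mix: 0.549·519/1199 + 0.451·19/151 = 0.294.

0.29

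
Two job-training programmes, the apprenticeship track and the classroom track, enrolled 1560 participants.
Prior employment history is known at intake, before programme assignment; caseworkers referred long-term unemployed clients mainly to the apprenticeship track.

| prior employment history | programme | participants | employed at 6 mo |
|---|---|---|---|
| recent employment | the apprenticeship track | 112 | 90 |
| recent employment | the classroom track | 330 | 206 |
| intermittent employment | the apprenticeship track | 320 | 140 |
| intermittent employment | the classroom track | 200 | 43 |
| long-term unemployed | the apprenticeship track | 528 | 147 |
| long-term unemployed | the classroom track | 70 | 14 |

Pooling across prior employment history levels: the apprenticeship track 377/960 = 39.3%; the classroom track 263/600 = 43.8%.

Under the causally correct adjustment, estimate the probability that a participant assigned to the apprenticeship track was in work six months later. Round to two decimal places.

Prior employment history satisfies the back-door criterion: it is not a descendant of the programme, and it blocks the spurious path from programme to outcome. Adjusting for it (i.e., using the within-prior employment history rates) gives the causal effect.
Standardising the apprenticeship track to the population prior employment history mix: 0.283·90/112 + 0.333·140/320 + 0.383·147/528 = 0.480.

0.48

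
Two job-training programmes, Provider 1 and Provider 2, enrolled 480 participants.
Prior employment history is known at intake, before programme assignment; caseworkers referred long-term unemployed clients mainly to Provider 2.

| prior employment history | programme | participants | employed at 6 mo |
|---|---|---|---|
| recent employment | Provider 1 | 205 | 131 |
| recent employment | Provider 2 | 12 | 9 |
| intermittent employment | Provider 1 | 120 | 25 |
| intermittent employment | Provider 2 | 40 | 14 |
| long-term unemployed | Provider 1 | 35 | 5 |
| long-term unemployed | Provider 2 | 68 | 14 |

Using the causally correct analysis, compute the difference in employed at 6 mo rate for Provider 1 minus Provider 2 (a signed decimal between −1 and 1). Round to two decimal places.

Prior employment history differs across programmes for reasons unrelated to any effect of the programme itself, and it separately predicts the outcome — a classic confounder. We must compare within prior employment history levels.
Adjusting over the population distribution of prior employment history: 0.452·(0.639−0.750) + 0.333·(0.208−0.350) + 0.215·(0.143−0.206) = -0.111.

-0.11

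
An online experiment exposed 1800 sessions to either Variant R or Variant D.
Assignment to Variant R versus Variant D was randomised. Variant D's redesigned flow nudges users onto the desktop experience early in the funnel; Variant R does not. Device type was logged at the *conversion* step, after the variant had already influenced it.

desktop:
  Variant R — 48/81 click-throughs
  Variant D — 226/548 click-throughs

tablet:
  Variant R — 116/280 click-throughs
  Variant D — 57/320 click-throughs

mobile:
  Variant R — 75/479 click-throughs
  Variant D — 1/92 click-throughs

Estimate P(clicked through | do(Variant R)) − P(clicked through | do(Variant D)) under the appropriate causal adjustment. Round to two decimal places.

Within every device type level Variant R has the higher rate, yet pooled Variant D does — Simpson's reversal.
The distribution of device type is itself part of what the variant does — it is an intermediate outcome. Holding it fixed would remove that part of the effect; the total effect is the pooled difference.
The causal difference is the pooled difference: 0.285 − 0.296 = -0.011.

-0.01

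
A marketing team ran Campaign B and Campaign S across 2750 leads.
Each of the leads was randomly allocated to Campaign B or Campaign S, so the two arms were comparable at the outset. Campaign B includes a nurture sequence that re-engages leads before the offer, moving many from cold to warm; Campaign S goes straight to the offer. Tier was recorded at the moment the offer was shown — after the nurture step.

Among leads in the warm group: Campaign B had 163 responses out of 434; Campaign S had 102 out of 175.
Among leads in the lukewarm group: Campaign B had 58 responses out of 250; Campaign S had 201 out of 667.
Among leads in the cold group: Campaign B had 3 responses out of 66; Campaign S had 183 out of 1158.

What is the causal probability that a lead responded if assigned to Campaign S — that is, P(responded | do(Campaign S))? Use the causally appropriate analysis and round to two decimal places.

The engagement tier-specific comparison favours Campaign S throughout, but the pooled figures favour Campaign B. The question is whether to condition on engagement tier.
Stratifying would compare campaigns among leads the campaigns themselves sorted into engagement tier groups — a form of selection on an intermediate. The unconditioned pooled rates give the total causal effect.
So P(outcome | do(Campaign S)) is just the pooled rate for Campaign S: 486/2000 = 0.243.

0.24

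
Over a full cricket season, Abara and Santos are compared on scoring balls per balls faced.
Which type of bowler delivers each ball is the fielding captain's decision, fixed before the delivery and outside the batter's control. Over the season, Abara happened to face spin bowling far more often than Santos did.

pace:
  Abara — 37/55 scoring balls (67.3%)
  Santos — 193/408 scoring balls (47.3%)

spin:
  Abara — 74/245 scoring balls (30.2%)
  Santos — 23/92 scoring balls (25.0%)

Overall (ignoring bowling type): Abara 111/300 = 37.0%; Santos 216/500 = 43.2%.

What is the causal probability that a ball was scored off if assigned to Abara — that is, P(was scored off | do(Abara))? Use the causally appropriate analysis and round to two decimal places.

Bowling type satisfies the back-door criterion: it is not a descendant of the player, and it blocks the spurious path from player to outcome. Adjusting for it (i.e., using the within-bowling type rates) gives the causal effect.
Standardising Abara to the population bowling type mix: 0.579·37/55 + 0.421·74/245 = 0.517.

0.52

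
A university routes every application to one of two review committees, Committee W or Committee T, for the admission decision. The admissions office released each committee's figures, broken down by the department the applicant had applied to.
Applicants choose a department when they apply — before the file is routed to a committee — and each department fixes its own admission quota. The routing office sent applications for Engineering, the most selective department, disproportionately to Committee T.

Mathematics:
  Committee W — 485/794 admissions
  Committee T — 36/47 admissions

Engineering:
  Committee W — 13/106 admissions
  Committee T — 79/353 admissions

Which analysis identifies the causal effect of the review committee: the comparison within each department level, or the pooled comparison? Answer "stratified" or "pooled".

Within every department level Committee T has the higher rate, yet pooled Committee W does — Simpson's reversal.
Here department is a common cause — it drives both which review committee a case falls under and the outcome. The crude comparison mixes populations; the stratum-specific rates are the causally relevant ones.
Within each level — Mathematics: 61.1% vs 76.6%; Engineering: 12.3% vs 22.4% — Committee T is higher every time.

stratified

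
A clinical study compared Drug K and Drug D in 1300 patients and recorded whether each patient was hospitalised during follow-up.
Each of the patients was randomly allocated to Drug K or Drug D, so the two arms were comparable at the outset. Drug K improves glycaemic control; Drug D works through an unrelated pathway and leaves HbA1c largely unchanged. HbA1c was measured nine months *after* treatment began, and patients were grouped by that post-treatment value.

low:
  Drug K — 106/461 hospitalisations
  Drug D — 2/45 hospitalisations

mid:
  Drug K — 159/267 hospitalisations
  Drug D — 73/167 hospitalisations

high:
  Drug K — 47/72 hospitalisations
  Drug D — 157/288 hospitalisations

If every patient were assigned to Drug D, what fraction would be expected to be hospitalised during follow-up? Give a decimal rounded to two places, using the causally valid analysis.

0.46

The stratified and pooled comparisons disagree (Drug D wins within each HbA1c; Drug K wins overall), so the answer turns on the causal role of HbA1c.
HbA1c lies on the pathway drug → HbA1c → outcome, so adjusting for it blocks the indirect effect. For the total causal effect of drug, use the unadjusted pooled rates.
So P(outcome | do(Drug D)) is just the pooled rate for Drug D: 232/500 = 0.464.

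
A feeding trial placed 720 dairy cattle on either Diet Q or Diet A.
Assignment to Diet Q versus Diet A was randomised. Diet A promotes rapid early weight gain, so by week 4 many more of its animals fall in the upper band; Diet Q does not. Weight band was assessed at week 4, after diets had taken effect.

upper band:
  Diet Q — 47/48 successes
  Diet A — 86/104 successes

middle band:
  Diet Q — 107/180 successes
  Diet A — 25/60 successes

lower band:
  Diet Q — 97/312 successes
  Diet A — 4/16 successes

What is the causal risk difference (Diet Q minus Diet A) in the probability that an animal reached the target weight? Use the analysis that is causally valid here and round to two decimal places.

-0.17

Stratifying would compare diets among dairy cattle the diets themselves sorted into week-4 weight band groups — a form of selection on an intermediate. The unconditioned pooled rates give the total causal effect.
The causal difference is the pooled difference: 0.465 − 0.639 = -0.174.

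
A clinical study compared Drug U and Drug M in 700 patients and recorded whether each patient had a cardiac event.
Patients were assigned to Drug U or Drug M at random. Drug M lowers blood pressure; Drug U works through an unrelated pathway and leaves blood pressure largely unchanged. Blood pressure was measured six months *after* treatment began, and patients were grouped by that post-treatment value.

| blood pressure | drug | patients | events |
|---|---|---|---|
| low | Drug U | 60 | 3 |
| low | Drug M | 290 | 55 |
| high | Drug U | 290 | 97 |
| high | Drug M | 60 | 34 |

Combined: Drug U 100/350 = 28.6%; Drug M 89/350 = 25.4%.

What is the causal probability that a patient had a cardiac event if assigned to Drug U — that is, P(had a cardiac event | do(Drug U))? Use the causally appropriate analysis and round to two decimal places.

Within every blood pressure level Drug U has the lower rate, yet pooled Drug M does — Simpson's reversal.
Blood pressure here is a post-treatment variable shaped by the drug; conditioning on it would introduce bias rather than remove it. The overall comparison is the causal one.
So P(outcome | do(Drug U)) is just the pooled rate for Drug U: 100/350 = 0.286.

0.29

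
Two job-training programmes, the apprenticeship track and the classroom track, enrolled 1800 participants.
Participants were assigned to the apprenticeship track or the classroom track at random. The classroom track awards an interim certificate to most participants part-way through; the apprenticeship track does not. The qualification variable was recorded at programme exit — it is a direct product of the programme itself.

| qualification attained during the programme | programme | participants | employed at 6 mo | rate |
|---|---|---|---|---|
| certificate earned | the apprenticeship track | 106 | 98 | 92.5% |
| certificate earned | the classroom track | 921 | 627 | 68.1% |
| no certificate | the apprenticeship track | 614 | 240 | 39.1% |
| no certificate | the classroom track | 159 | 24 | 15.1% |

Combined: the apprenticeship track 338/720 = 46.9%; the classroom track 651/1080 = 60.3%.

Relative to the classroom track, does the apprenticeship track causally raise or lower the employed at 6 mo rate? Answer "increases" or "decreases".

Qualification attained during the programme here is a post-treatment variable shaped by the programme; conditioning on it would introduce bias rather than remove it. The overall comparison is the causal one.
Pooled: the apprenticeship track 46.9% vs the classroom track 60.3%; the classroom track is higher overall.

decreases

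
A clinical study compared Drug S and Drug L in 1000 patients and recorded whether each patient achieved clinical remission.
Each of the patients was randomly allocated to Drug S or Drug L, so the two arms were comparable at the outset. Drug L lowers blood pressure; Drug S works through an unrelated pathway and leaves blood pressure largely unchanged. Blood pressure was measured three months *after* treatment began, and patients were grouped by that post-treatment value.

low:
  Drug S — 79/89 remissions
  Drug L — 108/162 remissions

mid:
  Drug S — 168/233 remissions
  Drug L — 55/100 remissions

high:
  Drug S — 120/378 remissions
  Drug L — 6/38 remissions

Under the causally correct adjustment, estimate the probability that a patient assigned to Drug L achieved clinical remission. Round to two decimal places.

0.56

Because the drug influences blood pressure, blood pressure is a post-treatment mediator, not a confounder. Stratifying on it would bias the estimate; the causal effect is the crude pooled difference.
So P(outcome | do(Drug L)) is just the pooled rate for Drug L: 169/300 = 0.563.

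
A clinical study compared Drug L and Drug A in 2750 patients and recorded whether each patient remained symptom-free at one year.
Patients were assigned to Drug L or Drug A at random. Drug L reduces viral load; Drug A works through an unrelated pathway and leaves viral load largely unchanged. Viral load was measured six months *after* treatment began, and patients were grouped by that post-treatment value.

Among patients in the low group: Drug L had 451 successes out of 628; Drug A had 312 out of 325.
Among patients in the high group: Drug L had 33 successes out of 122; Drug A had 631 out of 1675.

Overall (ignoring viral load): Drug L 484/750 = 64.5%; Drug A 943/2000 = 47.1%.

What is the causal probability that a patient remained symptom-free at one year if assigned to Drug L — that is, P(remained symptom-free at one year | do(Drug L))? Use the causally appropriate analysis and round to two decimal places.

Because the drug influences viral load, viral load is a post-treatment mediator, not a confounder. Stratifying on it would bias the estimate; the causal effect is the crude pooled difference.
So P(outcome | do(Drug L)) is just the pooled rate for Drug L: 484/750 = 0.645.

0.65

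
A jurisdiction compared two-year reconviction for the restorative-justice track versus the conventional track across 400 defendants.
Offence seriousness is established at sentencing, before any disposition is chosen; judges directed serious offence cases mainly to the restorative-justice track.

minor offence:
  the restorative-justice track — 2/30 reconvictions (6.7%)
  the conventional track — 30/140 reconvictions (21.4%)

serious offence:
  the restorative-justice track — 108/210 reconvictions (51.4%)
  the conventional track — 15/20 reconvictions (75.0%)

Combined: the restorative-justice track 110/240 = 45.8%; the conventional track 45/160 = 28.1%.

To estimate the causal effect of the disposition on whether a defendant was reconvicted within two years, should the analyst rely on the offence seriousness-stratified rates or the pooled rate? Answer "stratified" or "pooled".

stratified

Offence seriousness differs across dispositions for reasons unrelated to any effect of the disposition itself, and it separately predicts the outcome — a classic confounder. We must compare within offence seriousness levels.
Within each level — minor offence: 6.7% vs 21.4%; serious offence: 51.4% vs 75.0% — the restorative-justice track is lower every time.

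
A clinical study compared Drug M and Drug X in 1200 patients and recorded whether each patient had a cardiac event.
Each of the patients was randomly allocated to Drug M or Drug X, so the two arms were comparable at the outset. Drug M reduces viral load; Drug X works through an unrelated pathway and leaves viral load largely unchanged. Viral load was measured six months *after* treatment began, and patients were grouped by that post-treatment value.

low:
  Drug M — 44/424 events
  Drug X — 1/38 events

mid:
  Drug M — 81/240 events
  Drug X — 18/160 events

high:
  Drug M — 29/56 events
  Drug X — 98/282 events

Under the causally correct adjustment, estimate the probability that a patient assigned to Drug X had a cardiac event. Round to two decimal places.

Viral load is downstream of the drug. One should not condition on a consequence of treatment, so the overall rates are the right comparison.
So P(outcome | do(Drug X)) is just the pooled rate for Drug X: 117/480 = 0.244.

0.24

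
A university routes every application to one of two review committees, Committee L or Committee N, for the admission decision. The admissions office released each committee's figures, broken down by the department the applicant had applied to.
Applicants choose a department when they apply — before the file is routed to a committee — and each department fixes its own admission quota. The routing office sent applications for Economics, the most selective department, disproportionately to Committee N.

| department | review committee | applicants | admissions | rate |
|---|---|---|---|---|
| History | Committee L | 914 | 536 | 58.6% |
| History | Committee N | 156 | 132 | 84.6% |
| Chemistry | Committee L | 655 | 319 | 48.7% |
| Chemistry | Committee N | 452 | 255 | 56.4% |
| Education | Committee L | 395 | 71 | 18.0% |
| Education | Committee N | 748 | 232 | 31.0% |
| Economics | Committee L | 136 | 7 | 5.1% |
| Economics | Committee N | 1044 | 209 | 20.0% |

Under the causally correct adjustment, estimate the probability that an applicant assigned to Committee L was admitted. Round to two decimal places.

0.32

Department is set before the review committee has any effect — it is not caused by the review committee — and it independently drives the outcome. That makes it a confounder, so the causal comparison is within department levels.
Standardising Committee L to the population department mix: 0.238·536/914 + 0.246·319/655 + 0.254·71/395 + 0.262·7/136 = 0.318.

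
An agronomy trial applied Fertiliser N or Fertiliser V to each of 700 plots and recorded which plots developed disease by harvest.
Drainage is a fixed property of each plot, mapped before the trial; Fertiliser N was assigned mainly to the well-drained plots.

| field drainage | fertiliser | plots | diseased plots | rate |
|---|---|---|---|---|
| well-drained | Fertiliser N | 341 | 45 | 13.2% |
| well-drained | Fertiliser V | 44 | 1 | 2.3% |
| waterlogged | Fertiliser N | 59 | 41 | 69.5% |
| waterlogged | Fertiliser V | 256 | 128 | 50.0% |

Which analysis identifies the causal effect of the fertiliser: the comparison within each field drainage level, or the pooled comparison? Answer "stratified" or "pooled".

The stratified and pooled comparisons disagree (Fertiliser V wins within each field drainage; Fertiliser N wins overall), so the answer turns on the causal role of field drainage.
Field drainage is set before the fertiliser has any effect — it is not caused by the fertiliser — and it independently drives the outcome. That makes it a confounder, so the causal comparison is within field drainage levels.
Within each level — well-drained: 13.2% vs 2.3%; waterlogged: 69.5% vs 50.0% — Fertiliser V is lower every time.

stratified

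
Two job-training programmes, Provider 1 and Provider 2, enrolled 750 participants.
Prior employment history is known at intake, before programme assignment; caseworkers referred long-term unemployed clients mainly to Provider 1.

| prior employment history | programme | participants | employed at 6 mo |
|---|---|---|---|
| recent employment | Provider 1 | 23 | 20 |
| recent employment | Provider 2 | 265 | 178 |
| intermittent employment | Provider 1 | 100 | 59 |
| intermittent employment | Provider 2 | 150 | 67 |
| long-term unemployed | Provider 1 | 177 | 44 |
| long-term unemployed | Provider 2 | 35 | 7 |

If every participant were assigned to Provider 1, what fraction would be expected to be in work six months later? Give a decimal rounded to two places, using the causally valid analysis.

0.60

Here prior employment history is a common cause — it drives both which programme a case falls under and the outcome. The crude comparison mixes populations; the stratum-specific rates are the causally relevant ones.
Standardising Provider 1 to the population prior employment history mix: 0.384·20/23 + 0.333·59/100 + 0.283·44/177 = 0.601.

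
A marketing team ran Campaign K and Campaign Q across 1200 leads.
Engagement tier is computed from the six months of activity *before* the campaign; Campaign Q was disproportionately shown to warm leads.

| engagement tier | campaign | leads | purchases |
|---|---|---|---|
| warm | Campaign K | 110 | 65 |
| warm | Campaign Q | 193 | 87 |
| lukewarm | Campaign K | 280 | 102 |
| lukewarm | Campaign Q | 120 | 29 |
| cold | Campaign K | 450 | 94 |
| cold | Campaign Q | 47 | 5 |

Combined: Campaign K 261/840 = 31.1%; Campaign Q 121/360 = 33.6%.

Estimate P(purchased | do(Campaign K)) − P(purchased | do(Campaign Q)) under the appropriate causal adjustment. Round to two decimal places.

The engagement tier-specific comparison favours Campaign K throughout, but the pooled figures favour Campaign Q. The question is whether to condition on engagement tier.
Engagement tier satisfies the back-door criterion: it is not a descendant of the campaign, and it blocks the spurious path from campaign to outcome. Adjusting for it (i.e., using the within-engagement tier rates) gives the causal effect.
Adjusting over the population distribution of engagement tier: 0.253·(0.591−0.451) + 0.333·(0.364−0.242) + 0.414·(0.209−0.106) = +0.119.

+0.12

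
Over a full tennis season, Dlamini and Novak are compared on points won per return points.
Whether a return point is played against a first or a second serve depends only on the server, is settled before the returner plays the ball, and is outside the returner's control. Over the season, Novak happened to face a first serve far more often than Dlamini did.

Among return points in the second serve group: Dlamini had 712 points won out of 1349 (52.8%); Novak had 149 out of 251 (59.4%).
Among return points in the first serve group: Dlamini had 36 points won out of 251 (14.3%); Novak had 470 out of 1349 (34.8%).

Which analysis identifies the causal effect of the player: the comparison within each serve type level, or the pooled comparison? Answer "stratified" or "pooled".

The stratified and pooled comparisons disagree (Novak wins within each serve type; Dlamini wins overall), so the answer turns on the causal role of serve type.
Serve type differs across players for reasons unrelated to any effect of the player itself, and it separately predicts the outcome — a classic confounder. We must compare within serve type levels.
Within each level — second serve: 52.8% vs 59.4%; first serve: 14.3% vs 34.8% — Novak is higher every time.

stratified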